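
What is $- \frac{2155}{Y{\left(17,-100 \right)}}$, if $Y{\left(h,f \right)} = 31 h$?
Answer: $- \frac{2155}{527} \approx -4.0892$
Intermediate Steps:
$- \frac{2155}{Y{\left(17,-100 \right)}} = - \frac{2155}{31 \cdot 17} = - \frac{2155}{527}$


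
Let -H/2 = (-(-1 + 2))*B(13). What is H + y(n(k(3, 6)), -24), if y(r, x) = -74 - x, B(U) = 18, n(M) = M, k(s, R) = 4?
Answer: -14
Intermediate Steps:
H = 36 (H = -2*(-(-1 + 2))*18 = -2*(-1*1)*18 = -(-2)*18 = -2*(-18) = 36)
H + y(n(k(3, 6)), -24) = 36 + (-74 - 1*(-24)) = 36 + (-74 + 24) = 36 - 50 = -14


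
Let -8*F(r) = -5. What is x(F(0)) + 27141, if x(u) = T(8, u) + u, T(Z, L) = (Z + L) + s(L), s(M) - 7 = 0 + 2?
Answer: 108637/4 ≈ 27159.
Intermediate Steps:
F(r) = 5/8 (F(r) = -⅛*(-5) = 5/8)
s(M) = 9 (s(M) = 7 + (0 + 2) = 7 + 2 = 9)
T(Z, L) = 9 + L + Z (T(Z, L) = (Z + L) + 9 = (L + Z) + 9 = 9 + L + Z)
x(u) = 17 + 2*u (x(u) = (9 + u + 8) + u = (17 + u) + u = 17 + 2*u)
x(F(0)) + 27141 = (17 + 2*(5/8)) + 27141 = (17 + 5/4) + 27141 = 73/4 + 27141 = 108637/4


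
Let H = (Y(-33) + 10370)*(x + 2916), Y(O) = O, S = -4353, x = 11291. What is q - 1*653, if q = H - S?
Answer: 146861459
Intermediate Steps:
H = 146857759 (H = (-33 + 10370)*(11291 + 2916) = 10337*14207 = 146857759)
q = 146862112 (q = 146857759 - 1*(-4353) = 146857759 + 4353 = 146862112)
q - 1*653 = 146862112 - 1*653 = 146862112 - 653 = 146861459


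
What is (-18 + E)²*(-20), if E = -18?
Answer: -25920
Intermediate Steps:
(-18 + E)²*(-20) = (-18 - 18)²*(-20) = (-36)²*(-20) = 1296*(-20) = -25920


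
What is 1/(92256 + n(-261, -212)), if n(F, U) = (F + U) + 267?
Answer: 1/92050 ≈ 1.0864e-5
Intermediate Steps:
n(F, U) = 267 + F + U
1/(92256 + n(-261, -212)) = 1/(92256 + (267 - 261 - 212)) = 1/(92256 - 206) = 1/92050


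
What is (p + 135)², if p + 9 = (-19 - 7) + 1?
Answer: 10201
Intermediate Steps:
p = -34 (p = -9 + ((-19 - 7) + 1) = -9 + (-26 + 1) = -9 - 25 = -34)
(p + 135)² = (-34 + 135)² = 101² = 10201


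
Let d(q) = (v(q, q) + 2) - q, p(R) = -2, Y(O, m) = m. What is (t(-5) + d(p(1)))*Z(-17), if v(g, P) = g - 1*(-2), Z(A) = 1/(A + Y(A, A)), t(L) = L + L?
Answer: 3/17 ≈ 0.17647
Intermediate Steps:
t(L) = 2*L
Z(A) = 1/(2*A) (Z(A) = 1/(A + A) = 1/(2*A))
v(g, P) = 2 + g (v(g, P) = g + 2 = 2 + g)
d(q) = 4 (d(q) = ((2 + q) + 2) - q = (4 + q) - q = 4)
(t(-5) + d(p(1)))*Z(-17) = (2*(-5) + 4)*((½)/(-17)) = (-10 + 4)*((½)*(-1/17)) = -6*(-1/34) = 3/17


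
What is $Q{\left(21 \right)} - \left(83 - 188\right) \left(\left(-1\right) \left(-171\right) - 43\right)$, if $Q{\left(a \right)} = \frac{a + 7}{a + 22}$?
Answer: $\frac{577948}{43} \approx 13441.0$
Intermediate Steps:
$Q{\left(a \right)} = \frac{7 + a}{22 + a}$
$Q{\left(21 \right)} - \left(83 - 188\right) \left(\left(-1\right) \left(-171\right) - 43\right) = \frac{7 + 21}{22 + 21} - \left(83 - 188\right) \left(\left(-1\right) \left(-171\right) - 43\right) = \frac{1}{43} \cdot 28 - - 105 \left(171 - 43\right) = \frac{1}{43} \cdot 28 - \left(-105\right) 128 = \frac{28}{43} - -13440 = \frac{28}{43} + 13440 = \frac{577948}{43}$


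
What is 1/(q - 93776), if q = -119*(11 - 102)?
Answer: -1/82947 ≈ -1.2056e-5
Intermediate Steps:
q = 10829 (q = -119*(-91) = 10829)
1/(q - 93776) = 1/(10829 - 93776) = 1/(-82947) = -1/82947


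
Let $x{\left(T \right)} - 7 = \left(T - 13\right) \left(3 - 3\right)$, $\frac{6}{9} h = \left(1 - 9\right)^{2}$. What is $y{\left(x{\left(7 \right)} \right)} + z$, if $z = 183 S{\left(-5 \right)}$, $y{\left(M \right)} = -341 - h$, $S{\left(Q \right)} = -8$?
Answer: $-1901$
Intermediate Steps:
$h = 96$ ($h = \frac{3 \left(1 - 9\right)^{2}}{2} = \frac{3 \left(-8\right)^{2}}{2} = \frac{3}{2} \cdot 64 = 96$)
$x{\left(T \right)} = 7$ ($x{\left(T \right)} = 7 + \left(T - 13\right) \left(3 - 3\right) = 7 + \left(-13 + T\right) 0 = 7 + 0 = 7$)
$y{\left(M \right)} = -437$ ($y{\left(M \right)} = -341 - 96 = -437$)
$z = -1464$ ($z = 183 \left(-8\right) = -1464$)
$y{\left(x{\left(7 \right)} \right)} + z = -437 - 1464 = -1901$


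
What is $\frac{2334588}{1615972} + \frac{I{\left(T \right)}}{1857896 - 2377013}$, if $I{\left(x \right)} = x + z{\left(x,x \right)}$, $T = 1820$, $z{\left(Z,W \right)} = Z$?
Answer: $\frac{301510545179}{209719634181} \approx 1.4377$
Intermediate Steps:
$I{\left(x \right)} = 2 x$ ($I{\left(x \right)} = x + x = 2 x$)
$\frac{2334588}{1615972} + \frac{I{\left(T \right)}}{1857896 - 2377013} = \frac{2334588}{1615972} + \frac{2 \cdot 1820}{1857896 - 2377013} = 2334588 \cdot \frac{1}{1615972} + \frac{3640}{-519117} = \frac{583647}{403993} + 3640 \left(- \frac{1}{519117}\right) = \frac{583647}{403993} - \frac{3640}{519117} = \frac{301510545179}{209719634181}$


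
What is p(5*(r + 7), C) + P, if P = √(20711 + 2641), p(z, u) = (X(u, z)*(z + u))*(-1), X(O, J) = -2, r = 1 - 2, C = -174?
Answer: -288 + 2*√5838 ≈ -135.19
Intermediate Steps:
r = -1
p(z, u) = 2*u + 2*z (p(z, u) = -2*(z + u)*(-1) = -2*(u + z)*(-1) = (-2*u - 2*z)*(-1) = 2*u + 2*z)
P = 2*√5838 (P = √23352 = 2*√5838 ≈ 152.81)
p(5*(r + 7), C) + P = (2*(-174) + 2*(5*(-1 + 7))) + 2*√5838 = (-348 + 2*(5*6)) + 2*√5838 = (-348 + 2*30) + 2*√5838 = (-348 + 60) + 2*√5838 = -288 + 2*√5838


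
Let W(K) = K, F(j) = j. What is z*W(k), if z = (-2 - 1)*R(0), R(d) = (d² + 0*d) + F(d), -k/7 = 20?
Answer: 0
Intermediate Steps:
k = -140 (k = -7*20 = -140)
R(d) = d + d² (R(d) = (d² + 0*d) + d = (d² + 0) + d = d² + d = d + d²)
z = 0 (z = (-2 - 1)*(0*(1 + 0)) = -0 = -3*0 = 0)
z*W(k) = 0*(-140) = 0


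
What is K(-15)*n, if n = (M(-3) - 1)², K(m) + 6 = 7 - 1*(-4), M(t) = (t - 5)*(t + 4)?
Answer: 405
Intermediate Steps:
M(t) = (-5 + t)*(4 + t)
K(m) = 5 (K(m) = -6 + (7 - 1*(-4)) = -6 + (7 + 4) = -6 + 11 = 5)
n = 81 (n = ((-20 + (-3)² - 1*(-3)) - 1)² = ((-20 + 9 + 3) - 1)² = (-8 - 1)² = (-9)² = 81)
K(-15)*n = 5*81 = 405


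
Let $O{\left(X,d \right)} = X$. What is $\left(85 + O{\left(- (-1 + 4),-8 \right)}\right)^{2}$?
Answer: $6724$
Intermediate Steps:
$\left(85 + O{\left(- (-1 + 4),-8 \right)}\right)^{2} = \left(85 - \left(-1 + 4\right)\right)^{2} = \left(85 - 3\right)^{2} = 82^{2} = 6724$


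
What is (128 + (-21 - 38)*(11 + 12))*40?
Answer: -49160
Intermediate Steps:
(128 + (-21 - 38)*(11 + 12))*40 = (128 - 59*23)*40 = (128 - 1357)*40 = -1229*40 = -49160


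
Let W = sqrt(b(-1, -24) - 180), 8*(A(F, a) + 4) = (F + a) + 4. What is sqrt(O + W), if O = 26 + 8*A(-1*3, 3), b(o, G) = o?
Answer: sqrt(-2 + I*sqrt(181)) ≈ 2.4085 + 2.793*I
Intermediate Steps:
A(F, a) = -7/2 + F/8 + a/8 (A(F, a) = -4 + ((F + a) + 4)/8 = -4 + (4 + F + a)/8 = -4 + (1/2 + F/8 + a/8) = -7/2 + F/8 + a/8)
O = -2 (O = 26 + 8*(-7/2 + (-1*3)/8 + (1/8)*3) = 26 + 8*(-7/2 + (1/8)*(-3) + 3/8) = 26 + 8*(-7/2 - 3/8 + 3/8) = 26 + 8*(-7/2) = 26 - 28 = -2)
W = I*sqrt(181) (W = sqrt(-1 - 180) = sqrt(-181) = I*sqrt(181) ≈ 13.454*I)
sqrt(O + W) = sqrt(-2 + I*sqrt(181))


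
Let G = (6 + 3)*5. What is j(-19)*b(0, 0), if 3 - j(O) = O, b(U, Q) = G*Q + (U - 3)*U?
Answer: 0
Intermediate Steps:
G = 45 (G = 9*5 = 45)
b(U, Q) = 45*Q + U*(-3 + U) (b(U, Q) = 45*Q + (U - 3)*U = 45*Q + (-3 + U)*U = 45*Q + U*(-3 + U))
j(O) = 3 - O
j(-19)*b(0, 0) = (3 - 1*(-19))*(0² - 3*0 + 45*0) = (3 + 19)*(0 + 0 + 0) = 22*0 = 0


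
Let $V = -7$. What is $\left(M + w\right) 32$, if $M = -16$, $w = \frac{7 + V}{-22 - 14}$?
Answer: $-512$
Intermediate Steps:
$w = 0$ ($w = \frac{7 - 7}{-22 - 14} = \frac{0}{-36} = 0 \left(- \frac{1}{36}\right) = 0$)
$\left(M + w\right) 32 = \left(-16 + 0\right) 32 = \left(-16\right) 32 = -512$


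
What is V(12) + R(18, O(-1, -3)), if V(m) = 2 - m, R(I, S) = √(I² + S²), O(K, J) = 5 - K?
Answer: -10 + 6*√10 ≈ 8.9737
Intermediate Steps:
V(12) + R(18, O(-1, -3)) = (2 - 1*12) + √(18² + (5 - 1*(-1))²) = (2 - 12) + √(324 + (5 + 1)²) = -10 + √(324 + 6²) = -10 + √(324 + 36) = -10 + √360 = -10 + 6*√10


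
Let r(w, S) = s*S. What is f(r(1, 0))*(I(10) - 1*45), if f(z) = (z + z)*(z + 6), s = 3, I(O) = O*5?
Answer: 0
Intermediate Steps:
I(O) = 5*O
r(w, S) = 3*S
f(z) = 2*z*(6 + z) (f(z) = (2*z)*(6 + z) = 2*z*(6 + z))
f(r(1, 0))*(I(10) - 1*45) = (2*(3*0)*(6 + 3*0))*(5*10 - 1*45) = (2*0*(6 + 0))*(50 - 45) = (2*0*6)*5 = 0*5 = 0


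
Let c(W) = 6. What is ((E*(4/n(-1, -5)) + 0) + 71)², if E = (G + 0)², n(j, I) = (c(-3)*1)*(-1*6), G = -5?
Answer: 376996/81 ≈ 4654.3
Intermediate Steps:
n(j, I) = -36 (n(j, I) = (6*1)*(-1*6) = 6*(-6) = -36)
E = 25 (E = (-5 + 0)² = (-5)² = 25)
((E*(4/n(-1, -5)) + 0) + 71)² = ((25*(4/(-36)) + 0) + 71)² = ((25*(4*(-1/36)) + 0) + 71)² = ((25*(-⅑) + 0) + 71)² = ((-25/9 + 0) + 71)² = (-25/9 + 71)² = (614/9)² = 376996/81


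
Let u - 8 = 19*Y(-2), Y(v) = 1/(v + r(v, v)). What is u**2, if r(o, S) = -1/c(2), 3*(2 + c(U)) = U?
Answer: 1296/25 ≈ 51.840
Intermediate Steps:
c(U) = -2 + U/3
r(o, S) = 3/4 (r(o, S) = -1/(-2 + (1/3)*2) = -1/(-2 + 2/3) = -1/(-4/3) = -1*(-3/4) = 3/4)
Y(v) = 1/(3/4 + v) (Y(v) = 1/(v + 3/4) = 1/(3/4 + v))
u = -36/5 (u = 8 + 19*(4/(3 + 4*(-2))) = 8 + 19*(4/(3 - 8)) = 8 + 19*(4/(-5)) = 8 + 19*(4*(-1/5)) = 8 + 19*(-4/5) = 8 - 76/5 = -36/5 ≈ -7.2000)
u**2 = (-36/5)**2 = 1296/25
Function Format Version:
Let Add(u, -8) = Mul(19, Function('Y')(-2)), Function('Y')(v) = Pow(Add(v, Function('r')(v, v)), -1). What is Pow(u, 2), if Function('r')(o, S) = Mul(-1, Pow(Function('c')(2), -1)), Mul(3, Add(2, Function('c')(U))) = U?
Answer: Rational(1296, 25) ≈ 51.840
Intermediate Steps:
Function('c')(U) = Add(-2, Mul(Rational(1, 3), U))
Function('r')(o, S) = Rational(3, 4) (Function('r')(o, S) = Mul(-1, Pow(Add(-2, Mul(Rational(1, 3), 2)), -1)) = Mul(-1, Pow(Add(-2, Rational(2, 3)), -1)) = Mul(-1, Pow(Rational(-4, 3), -1)) = Mul(-1, Rational(-3, 4)) = Rational(3, 4))
Function('Y')(v) = Pow(Add(Rational(3, 4), v), -1) (Function('Y')(v) = Pow(Add(v, Rational(3, 4)), -1) = Pow(Add(Rational(3, 4), v), -1))
u = Rational(-36, 5) (u = Add(8, Mul(19, Mul(4, Pow(Add(3, Mul(4, -2)), -1)))) = Add(8, Mul(19, Mul(4, Pow(Add(3, -8), -1)))) = Add(8, Mul(19, Mul(4, Pow(-5, -1)))) = Add(8, Mul(19, Mul(4, Rational(-1, 5)))) = Add(8, Mul(19, Rational(-4, 5))) = Add(8, Rational(-76, 5)) = Rational(-36, 5) ≈ -7.2000)
Pow(u, 2) = Pow(Rational(-36, 5), 2) = Rational(1296, 25)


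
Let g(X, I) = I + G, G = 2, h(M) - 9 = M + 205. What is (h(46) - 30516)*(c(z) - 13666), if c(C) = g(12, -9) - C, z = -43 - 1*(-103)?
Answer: 415505648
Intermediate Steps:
h(M) = 214 + M (h(M) = 9 + (M + 205) = 9 + (205 + M) = 214 + M)
g(X, I) = 2 + I (g(X, I) = I + 2 = 2 + I)
z = 60 (z = -43 + 103 = 60)
c(C) = -7 - C (c(C) = (2 - 9) - C = -7 - C)
(h(46) - 30516)*(c(z) - 13666) = ((214 + 46) - 30516)*((-7 - 1*60) - 13666) = (260 - 30516)*((-7 - 60) - 13666) = -30256*(-67 - 13666) = -30256*(-13733) = 415505648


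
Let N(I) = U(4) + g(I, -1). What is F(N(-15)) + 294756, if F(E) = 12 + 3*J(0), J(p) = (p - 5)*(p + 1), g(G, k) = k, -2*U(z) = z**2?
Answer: 294753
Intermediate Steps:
U(z) = -z**2/2
N(I) = -9 (N(I) = -1/2*4**2 - 1 = -1/2*16 - 1 = -8 - 1 = -9)
J(p) = (1 + p)*(-5 + p) (J(p) = (-5 + p)*(1 + p) = (1 + p)*(-5 + p))
F(E) = -3 (F(E) = 12 + 3*(-5 + 0**2 - 4*0) = 12 + 3*(-5 + 0 + 0) = 12 + 3*(-5) = 12 - 15 = -3)
F(N(-15)) + 294756 = -3 + 294756 = 294753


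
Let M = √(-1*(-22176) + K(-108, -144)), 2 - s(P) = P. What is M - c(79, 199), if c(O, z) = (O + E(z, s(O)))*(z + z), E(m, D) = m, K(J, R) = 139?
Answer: -110644 + √22315 ≈ -1.1049e+5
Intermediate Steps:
s(P) = 2 - P
c(O, z) = 2*z*(O + z) (c(O, z) = (O + z)*(z + z) = (O + z)*(2*z) = 2*z*(O + z))
M = √22315 (M = √(-1*(-22176) + 139) = √(22176 + 139) = √22315 ≈ 149.38)
M - c(79, 199) = √22315 - 2*199*(79 + 199) = √22315 - 2*199*278 = √22315 - 1*110644 = √22315 - 110644 = -110644 + √22315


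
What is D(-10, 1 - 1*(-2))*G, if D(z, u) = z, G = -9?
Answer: 90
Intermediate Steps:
D(-10, 1 - 1*(-2))*G = -10*(-9) = 90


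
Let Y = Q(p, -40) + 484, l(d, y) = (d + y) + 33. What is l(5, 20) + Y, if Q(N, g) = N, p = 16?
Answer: 558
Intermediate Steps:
l(d, y) = 33 + d + y
Y = 500 (Y = 16 + 484 = 500)
l(5, 20) + Y = (33 + 5 + 20) + 500 = 58 + 500 = 558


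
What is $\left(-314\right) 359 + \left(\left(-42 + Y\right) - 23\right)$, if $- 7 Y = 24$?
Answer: $- \frac{789561}{7} \approx -1.1279 \cdot 10^{5}$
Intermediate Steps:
$Y = - \frac{24}{7}$ ($Y = \left(- \frac{1}{7}\right) 24 = - \frac{24}{7} \approx -3.4286$)
$\left(-314\right) 359 + \left(\left(-42 + Y\right) - 23\right) = \left(-314\right) 359 - \frac{479}{7} = -112726 - \frac{479}{7} = - \frac{789561}{7}$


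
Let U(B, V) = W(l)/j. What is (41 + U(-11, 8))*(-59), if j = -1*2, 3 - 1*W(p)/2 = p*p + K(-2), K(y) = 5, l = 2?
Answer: -2773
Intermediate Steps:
W(p) = -4 - 2*p**2 (W(p) = 6 - 2*(p*p + 5) = 6 - 2*(p**2 + 5) = 6 - 2*(5 + p**2) = 6 + (-10 - 2*p**2) = -4 - 2*p**2)
j = -2
U(B, V) = 6 (U(B, V) = (-4 - 2*2**2)/(-2) = (-4 - 2*4)*(-1/2) = (-4 - 8)*(-1/2) = -12*(-1/2) = 6)
(41 + U(-11, 8))*(-59) = (41 + 6)*(-59) = 47*(-59) = -2773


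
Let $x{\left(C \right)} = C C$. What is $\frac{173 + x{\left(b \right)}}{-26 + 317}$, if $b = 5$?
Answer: $\frac{66}{97} \approx 0.68041$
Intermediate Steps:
$x{\left(C \right)} = C^{2}$
$\frac{173 + x{\left(b \right)}}{-26 + 317} = \frac{173 + 5^{2}}{-26 + 317} = \frac{173 + 25}{291} = 198 \cdot \frac{1}{291} = \frac{66}{97}$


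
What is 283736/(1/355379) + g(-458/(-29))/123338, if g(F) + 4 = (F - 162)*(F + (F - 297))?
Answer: 5229607620790216734/51863629 ≈ 1.0083e+11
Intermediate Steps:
g(F) = -4 + (-297 + 2*F)*(-162 + F) (g(F) = -4 + (F - 162)*(F + (F - 297)) = -4 + (-162 + F)*(F + (-297 + F)) = -4 + (-162 + F)*(-297 + 2*F) = -4 + (-297 + 2*F)*(-162 + F))
283736/(1/355379) + g(-458/(-29))/123338 = 283736/(1/355379) + (48110 - (-284418)/(-29) + 2*(-458/(-29))**2)/123338 = 283736/(1/355379) + (48110 - (-284418)*(-1)/29 + 2*(-458*(-1/29))**2)*(1/123338) = 283736*355379 + (48110 - 621*458/29 + 2*(458/29)**2)*(1/123338) = 100833815944 + (48110 - 284418/29 + 2*(209764/841))*(1/123338) = 100833815944 + (48110 - 284418/29 + 419528/841)*(1/123338) = 100833815944 + (32631916/841)*(1/123338) = 100833815944 + 16315958/51863629 = 5229607620790216734/51863629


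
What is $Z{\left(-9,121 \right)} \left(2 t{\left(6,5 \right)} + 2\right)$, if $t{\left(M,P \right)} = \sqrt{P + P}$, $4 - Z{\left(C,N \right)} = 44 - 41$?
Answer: $2 + 2 \sqrt{10} \approx 8.3246$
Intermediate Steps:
$Z{\left(C,N \right)} = 1$ ($Z{\left(C,N \right)} = 4 - \left(44 - 41\right) = 4 - 3 = 1$)
$t{\left(M,P \right)} = \sqrt{2} \sqrt{P}$ ($t{\left(M,P \right)} = \sqrt{2 P} = \sqrt{2} \sqrt{P}$)
$Z{\left(-9,121 \right)} \left(2 t{\left(6,5 \right)} + 2\right) = 1 \left(2 \sqrt{2} \sqrt{5} + 2\right) = 1 \left(2 \sqrt{10} + 2\right) = 1 \left(2 + 2 \sqrt{10}\right) = 2 + 2 \sqrt{10}$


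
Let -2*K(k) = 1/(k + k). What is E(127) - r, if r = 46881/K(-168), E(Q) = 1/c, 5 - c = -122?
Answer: -4001012063/127 ≈ -3.1504e+7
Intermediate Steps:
c = 127 (c = 5 - 1*(-122) = 5 + 122 = 127)
E(Q) = 1/127
K(k) = -1/(4*k) (K(k) = -1/(2*(k + k)) = -1/(2*k)/2 = -1/(4*k))
r = 31504032 (r = 46881/((-¼/(-168))) = 46881/((-¼*(-1/168))) = 46881/(1/672) = 46881*672 = 31504032)
E(127) - r = 1/127 - 1*31504032 = 1/127 - 31504032 = -4001012063/127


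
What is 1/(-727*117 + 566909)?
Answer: 1/481850 ≈ 2.0753e-6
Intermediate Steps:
1/(-727*117 + 566909) = 1/(-85059 + 566909) = 1/481850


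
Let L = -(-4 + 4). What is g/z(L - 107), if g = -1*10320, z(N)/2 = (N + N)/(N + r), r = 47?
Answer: -154800/107 ≈ -1446.7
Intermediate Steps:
L = 0 (L = -1*0 = 0)
z(N) = 4*N/(47 + N) (z(N) = 2*((N + N)/(N + 47)) = 2*((2*N)/(47 + N)) = 2*(2*N/(47 + N)) = 4*N/(47 + N))
g = -10320
g/z(L - 107) = -10320*(47 + (0 - 107))/(4*(0 - 107)) = -10320/(4*(-107)/(47 - 107)) = -10320/(4*(-107)/(-60)) = -10320/(4*(-107)*(-1/60)) = -10320/107/15 = -10320*15/107 = -154800/107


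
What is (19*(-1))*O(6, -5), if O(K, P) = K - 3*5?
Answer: 171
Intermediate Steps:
O(K, P) = -15 + K (O(K, P) = K - 15 = -15 + K)
(19*(-1))*O(6, -5) = (19*(-1))*(-15 + 6) = -19*(-9) = 171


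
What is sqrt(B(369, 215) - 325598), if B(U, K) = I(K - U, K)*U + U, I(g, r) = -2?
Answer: I*sqrt(325967) ≈ 570.94*I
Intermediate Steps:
B(U, K) = -U (B(U, K) = -2*U + U = -U)
sqrt(B(369, 215) - 325598) = sqrt(-1*369 - 325598) = sqrt(-369 - 325598) = sqrt(-325967) = I*sqrt(325967)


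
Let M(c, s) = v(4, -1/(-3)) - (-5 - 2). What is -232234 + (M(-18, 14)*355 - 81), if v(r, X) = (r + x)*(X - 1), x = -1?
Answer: -230540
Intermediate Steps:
v(r, X) = (-1 + X)*(-1 + r) (v(r, X) = (r - 1)*(X - 1) = (-1 + r)*(-1 + X) = (-1 + X)*(-1 + r))
M(c, s) = 5 (M(c, s) = (1 - (-1)/(-3) - 1*4 - 1/(-3)*4) - (-5 - 2) = (1 - (-1)*(-1)/3 - 4 - 1*(-⅓)*4) - 1*(-7) = (1 - 1*⅓ - 4 + (⅓)*4) + 7 = (1 - ⅓ - 4 + 4/3) + 7 = -2 + 7 = 5)
-232234 + (M(-18, 14)*355 - 81) = -232234 + (5*355 - 81) = -232234 + (1775 - 81) = -232234 + 1694 = -230540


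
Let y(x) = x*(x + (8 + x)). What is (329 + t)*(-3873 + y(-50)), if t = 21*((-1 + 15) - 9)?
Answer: 315518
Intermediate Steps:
t = 105 (t = 21*(14 - 9) = 21*5 = 105)
y(x) = x*(8 + 2*x)
(329 + t)*(-3873 + y(-50)) = (329 + 105)*(-3873 + 2*(-50)*(4 - 50)) = 434*(-3873 + 2*(-50)*(-46)) = 434*(-3873 + 4600) = 434*727 = 315518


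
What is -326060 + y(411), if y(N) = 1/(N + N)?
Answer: -268021319/822 ≈ -3.2606e+5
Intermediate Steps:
y(N) = 1/(2*N)
-326060 + y(411) = -326060 + (½)/411 = -326060 + (½)*(1/411) = -326060 + 1/822 = -268021319/822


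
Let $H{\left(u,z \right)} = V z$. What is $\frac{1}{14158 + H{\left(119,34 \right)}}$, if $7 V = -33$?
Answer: $\frac{7}{97984} \approx 7.144 \cdot 10^{-5}$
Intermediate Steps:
$V = - \frac{33}{7}$ ($V = \frac{1}{7} \left(-33\right) = - \frac{33}{7} \approx -4.7143$)
$H{\left(u,z \right)} = - \frac{33 z}{7}$
$\frac{1}{14158 + H{\left(119,34 \right)}} = \frac{1}{14158 - \frac{1122}{7}} = \frac{1}{\frac{97984}{7}} = \frac{7}{97984}$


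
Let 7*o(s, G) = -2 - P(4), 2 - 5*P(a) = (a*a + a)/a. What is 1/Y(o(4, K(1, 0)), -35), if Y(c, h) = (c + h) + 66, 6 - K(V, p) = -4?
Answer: 5/154 ≈ 0.032468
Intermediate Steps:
P(a) = ⅖ - (a + a²)/(5*a) (P(a) = ⅖ - (a*a + a)/(5*a) = ⅖ - (a² + a)/(5*a) = ⅖ - (a + a²)/(5*a))
K(V, p) = 10 (K(V, p) = 6 - 1*(-4) = 6 + 4 = 10)
o(s, G) = -⅕ (o(s, G) = (-2 - (⅕ - ⅕*4))/7 = (-2 - (⅕ - ⅘))/7 = (-2 - 1*(-⅗))/7 = (-2 + ⅗)/7 = (⅐)*(-7/5) = -⅕)
Y(c, h) = 66 + c + h
1/Y(o(4, K(1, 0)), -35) = 1/(66 - ⅕ - 35) = 1/(154/5) = 5/154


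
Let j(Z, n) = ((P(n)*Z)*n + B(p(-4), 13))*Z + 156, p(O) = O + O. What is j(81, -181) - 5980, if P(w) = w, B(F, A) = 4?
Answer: 214939421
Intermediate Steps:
p(O) = 2*O
j(Z, n) = 156 + Z*(4 + Z*n²) (j(Z, n) = ((n*Z)*n + 4)*Z + 156 = ((Z*n)*n + 4)*Z + 156 = (Z*n² + 4)*Z + 156 = (4 + Z*n²)*Z + 156 = Z*(4 + Z*n²) + 156 = 156 + Z*(4 + Z*n²))
j(81, -181) - 5980 = (156 + 4*81 + 81²*(-181)²) - 5980 = (156 + 324 + 6561*32761) - 5980 = (156 + 324 + 214944921) - 5980 = 214945401 - 5980 = 214939421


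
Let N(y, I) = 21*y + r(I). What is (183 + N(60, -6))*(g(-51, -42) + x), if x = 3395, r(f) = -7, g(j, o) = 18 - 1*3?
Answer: 4896760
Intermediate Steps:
g(j, o) = 15 (g(j, o) = 18 - 3 = 15)
N(y, I) = -7 + 21*y (N(y, I) = 21*y - 7 = -7 + 21*y)
(183 + N(60, -6))*(g(-51, -42) + x) = (183 + (-7 + 21*60))*(15 + 3395) = (183 + (-7 + 1260))*3410 = (183 + 1253)*3410 = 1436*3410 = 4896760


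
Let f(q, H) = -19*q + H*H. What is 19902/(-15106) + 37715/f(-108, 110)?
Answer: 144034843/106890056 ≈ 1.3475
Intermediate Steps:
f(q, H) = H² - 19*q (f(q, H) = -19*q + H² = H² - 19*q)
19902/(-15106) + 37715/f(-108, 110) = 19902/(-15106) + 37715/(110² - 19*(-108)) = 19902*(-1/15106) + 37715/(12100 + 2052) = -9951/7553 + 37715/14152 = 144034843/106890056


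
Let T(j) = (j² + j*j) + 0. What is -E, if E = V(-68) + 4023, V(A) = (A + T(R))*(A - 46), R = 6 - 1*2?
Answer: -8127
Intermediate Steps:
R = 4 (R = 6 - 2 = 4)
T(j) = 2*j² (T(j) = (j² + j²) + 0 = 2*j² + 0 = 2*j²)
V(A) = (-46 + A)*(32 + A) (V(A) = (A + 2*4²)*(A - 46) = (A + 2*16)*(-46 + A) = (A + 32)*(-46 + A) = (32 + A)*(-46 + A) = (-46 + A)*(32 + A))
E = 8127 (E = (-1472 + (-68)² - 14*(-68)) + 4023 = (-1472 + 4624 + 952) + 4023 = 4104 + 4023 = 8127)
-E = -1*8127 = -8127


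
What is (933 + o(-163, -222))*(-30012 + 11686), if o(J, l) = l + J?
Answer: -10042648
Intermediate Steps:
o(J, l) = J + l
(933 + o(-163, -222))*(-30012 + 11686) = (933 + (-163 - 222))*(-30012 + 11686) = (933 - 385)*(-18326) = 548*(-18326) = -10042648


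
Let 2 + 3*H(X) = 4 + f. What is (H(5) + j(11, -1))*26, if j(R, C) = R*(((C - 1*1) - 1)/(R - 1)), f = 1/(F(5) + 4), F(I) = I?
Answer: -9113/135 ≈ -67.504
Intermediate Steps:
f = ⅑ (f = 1/(5 + 4) = 1/9 = ⅑ ≈ 0.11111)
j(R, C) = R*(-2 + C)/(-1 + R) (j(R, C) = R*(((C - 1) - 1)/(-1 + R)) = R*(((-1 + C) - 1)/(-1 + R)) = R*((-2 + C)/(-1 + R)) = R*(-2 + C)/(-1 + R))
H(X) = 19/27 (H(X) = -⅔ + (4 + ⅑)/3 = -⅔ + (⅓)*(37/9) = -⅔ + 37/27 = 19/27)
(H(5) + j(11, -1))*26 = (19/27 + 11*(-2 - 1)/(-1 + 11))*26 = (19/27 + 11*(-3)/10)*26 = (19/27 + 11*(⅒)*(-3))*26 = (19/27 - 33/10)*26 = -701/270*26 = -9113/135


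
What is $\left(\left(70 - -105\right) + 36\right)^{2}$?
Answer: $44521$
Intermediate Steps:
$\left(\left(70 - -105\right) + 36\right)^{2} = \left(\left(70 + 105\right) + 36\right)^{2} = \left(175 + 36\right)^{2} = 211^{2} = 44521$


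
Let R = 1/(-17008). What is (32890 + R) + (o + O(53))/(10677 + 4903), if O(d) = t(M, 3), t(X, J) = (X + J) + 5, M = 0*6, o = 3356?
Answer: 2178850502233/66246160 ≈ 32890.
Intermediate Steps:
M = 0
t(X, J) = 5 + J + X (t(X, J) = (J + X) + 5 = 5 + J + X)
R = -1/17008 ≈ -5.8796e-5
O(d) = 8 (O(d) = 5 + 3 + 0 = 8)
(32890 + R) + (o + O(53))/(10677 + 4903) = (32890 - 1/17008) + (3356 + 8)/(10677 + 4903) = 559393119/17008 + 3364/15580 = 559393119/17008 + 3364*(1/15580) = 559393119/17008 + 841/3895 = 2178850502233/66246160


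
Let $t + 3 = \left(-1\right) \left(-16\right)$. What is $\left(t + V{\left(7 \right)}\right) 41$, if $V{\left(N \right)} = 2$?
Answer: $615$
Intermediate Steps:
$t = 13$ ($t = -3 - -16 = -3 + 16 = 13$)
$\left(t + V{\left(7 \right)}\right) 41 = \left(13 + 2\right) 41 = 15 \cdot 41 = 615$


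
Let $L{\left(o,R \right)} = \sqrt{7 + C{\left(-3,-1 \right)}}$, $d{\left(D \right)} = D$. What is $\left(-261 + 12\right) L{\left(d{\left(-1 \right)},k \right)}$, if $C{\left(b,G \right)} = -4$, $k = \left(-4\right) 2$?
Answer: $- 249 \sqrt{3} \approx -431.28$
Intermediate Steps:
$k = -8$
$L{\left(o,R \right)} = \sqrt{3}$ ($L{\left(o,R \right)} = \sqrt{7 - 4} = \sqrt{3}$)
$\left(-261 + 12\right) L{\left(d{\left(-1 \right)},k \right)} = \left(-261 + 12\right) \sqrt{3} = - 249 \sqrt{3}$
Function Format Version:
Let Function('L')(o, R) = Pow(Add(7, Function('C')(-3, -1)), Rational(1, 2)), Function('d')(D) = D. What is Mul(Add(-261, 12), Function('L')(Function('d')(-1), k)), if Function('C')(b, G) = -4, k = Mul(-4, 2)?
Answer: Mul(-249, Pow(3, Rational(1, 2))) ≈ -431.28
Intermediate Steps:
k = -8
Function('L')(o, R) = Pow(3, Rational(1, 2)) (Function('L')(o, R) = Pow(Add(7, -4), Rational(1, 2)) = Pow(3, Rational(1, 2)))
Mul(Add(-261, 12), Function('L')(Function('d')(-1), k)) = Mul(Add(-261, 12), Pow(3, Rational(1, 2))) = Mul(-249, Pow(3, Rational(1, 2)))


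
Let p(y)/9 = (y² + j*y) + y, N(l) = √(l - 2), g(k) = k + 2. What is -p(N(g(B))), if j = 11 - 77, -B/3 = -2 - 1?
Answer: 1674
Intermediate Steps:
B = 9 (B = -3*(-2 - 1) = -3*(-3) = 9)
j = -66
g(k) = 2 + k
N(l) = √(-2 + l)
p(y) = -585*y + 9*y² (p(y) = 9*((y² - 66*y) + y) = 9*(y² - 65*y) = -585*y + 9*y²)
-p(N(g(B))) = -9*√(-2 + (2 + 9))*(-65 + √(-2 + (2 + 9))) = -9*√(-2 + 11)*(-65 + √(-2 + 11)) = -9*√9*(-65 + √9) = -9*3*(-65 + 3) = -9*3*(-62) = -1*(-1674) = 1674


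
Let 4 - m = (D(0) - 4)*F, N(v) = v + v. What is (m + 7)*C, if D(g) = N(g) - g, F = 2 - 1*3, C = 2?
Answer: 14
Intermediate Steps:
N(v) = 2*v
F = -1 (F = 2 - 3 = -1)
D(g) = g (D(g) = 2*g - g = g)
m = 0 (m = 4 - (0 - 4)*(-1) = 4 - (-4)*(-1) = 4 - 1*4 = 4 - 4 = 0)
(m + 7)*C = (0 + 7)*2 = 7*2 = 14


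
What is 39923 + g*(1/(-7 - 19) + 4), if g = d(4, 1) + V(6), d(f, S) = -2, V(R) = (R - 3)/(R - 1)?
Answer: 5189269/130 ≈ 39917.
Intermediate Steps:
V(R) = (-3 + R)/(-1 + R)
g = -7/5 (g = -2 + (-3 + 6)/(-1 + 6) = -2 + 3/5 = -2 + (⅕)*3 = -2 + ⅗ = -7/5 ≈ -1.4000)
39923 + g*(1/(-7 - 19) + 4) = 39923 - 7*(1/(-7 - 19) + 4)/5 = 39923 - 7*(1/(-26) + 4)/5 = 39923 - 7*(-1/26 + 4)/5 = 39923 - 7/5*103/26 = 39923 - 721/130 = 5189269/130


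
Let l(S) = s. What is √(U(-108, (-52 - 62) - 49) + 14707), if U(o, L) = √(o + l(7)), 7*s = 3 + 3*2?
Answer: √(720643 + 21*I*√581)/7 ≈ 121.27 + 0.042591*I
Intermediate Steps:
s = 9/7 (s = (3 + 3*2)/7 = (3 + 6)/7 = (⅐)*9 = 9/7 ≈ 1.2857)
l(S) = 9/7
U(o, L) = √(9/7 + o) (U(o, L) = √(o + 9/7) = √(9/7 + o))
√(U(-108, (-52 - 62) - 49) + 14707) = √(√(63 + 49*(-108))/7 + 14707) = √(√(63 - 5292)/7 + 14707) = √(√(-5229)/7 + 14707) = √((3*I*√581)/7 + 14707) = √(3*I*√581/7 + 14707) = √(14707 + 3*I*√581/7)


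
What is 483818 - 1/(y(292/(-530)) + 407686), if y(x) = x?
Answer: 52270073026527/108036644 ≈ 4.8382e+5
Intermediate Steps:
483818 - 1/(y(292/(-530)) + 407686) = 483818 - 1/(292/(-530) + 407686) = 483818 - 1/(292*(-1/530) + 407686) = 483818 - 1/(-146/265 + 407686) = 483818 - 1/108036644/265 = 483818 - 1*265/108036644 = 483818 - 265/108036644 = 52270073026527/108036644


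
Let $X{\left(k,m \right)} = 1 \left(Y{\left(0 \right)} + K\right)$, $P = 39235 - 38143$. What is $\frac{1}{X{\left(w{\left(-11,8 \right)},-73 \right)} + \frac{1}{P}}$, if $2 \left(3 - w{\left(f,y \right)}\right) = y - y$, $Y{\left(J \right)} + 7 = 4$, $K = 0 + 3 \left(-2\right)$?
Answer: $- \frac{1092}{9827} \approx -0.11112$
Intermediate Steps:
$K = -6$ ($K = 0 - 6 = -6$)
$Y{\left(J \right)} = -3$ ($Y{\left(J \right)} = -7 + 4 = -3$)
$w{\left(f,y \right)} = 3$ ($w{\left(f,y \right)} = 3 - \frac{y - y}{2} = 3 - 0 = 3 + 0 = 3$)
$P = 1092$
$X{\left(k,m \right)} = -9$ ($X{\left(k,m \right)} = 1 \left(-3 - 6\right) = 1 \left(-9\right) = -9$)
$\frac{1}{X{\left(w{\left(-11,8 \right)},-73 \right)} + \frac{1}{P}} = \frac{1}{-9 + \frac{1}{1092}} = \frac{1}{- \frac{9827}{1092}} = - \frac{1092}{9827}$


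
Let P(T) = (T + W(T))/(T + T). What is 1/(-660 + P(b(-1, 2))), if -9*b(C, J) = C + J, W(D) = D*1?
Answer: -1/659 ≈ -0.0015175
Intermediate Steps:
W(D) = D
b(C, J) = -C/9 - J/9 (b(C, J) = -(C + J)/9 = -C/9 - J/9)
P(T) = 1 (P(T) = (T + T)/(T + T) = (2*T)/((2*T)) = (2*T)*(1/(2*T)) = 1)
1/(-660 + P(b(-1, 2))) = 1/(-660 + 1) = 1/(-659) = -1/659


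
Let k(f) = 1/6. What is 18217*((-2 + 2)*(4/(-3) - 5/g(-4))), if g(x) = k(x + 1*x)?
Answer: 0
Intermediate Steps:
k(f) = 1/6
g(x) = 1/6
18217*((-2 + 2)*(4/(-3) - 5/g(-4))) = 18217*((-2 + 2)*(4/(-3) - 5/1/6)) = 18217*(0*(4*(-1/3) - 5*6)) = 18217*(0*(-4/3 - 30)) = 18217*(0*(-94/3)) = 18217*0 = 0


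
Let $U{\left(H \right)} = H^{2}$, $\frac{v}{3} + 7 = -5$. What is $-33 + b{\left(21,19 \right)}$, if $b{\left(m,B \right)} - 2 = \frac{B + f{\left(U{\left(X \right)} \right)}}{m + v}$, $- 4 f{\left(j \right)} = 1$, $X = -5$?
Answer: $- \frac{129}{4} \approx -32.25$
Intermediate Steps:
$v = -36$ ($v = -21 + 3 \left(-5\right) = -21 - 15 = -36$)
$f{\left(j \right)} = - \frac{1}{4}$ ($f{\left(j \right)} = \left(- \frac{1}{4}\right) 1 = - \frac{1}{4}$)
$b{\left(m,B \right)} = 2 + \frac{- \frac{1}{4} + B}{-36 + m}$ ($b{\left(m,B \right)} = 2 + \frac{B - \frac{1}{4}}{m - 36} = 2 + \frac{- \frac{1}{4} + B}{-36 + m}$)
$-33 + b{\left(21,19 \right)} = -33 + \frac{- \frac{289}{4} + 19 + 2 \cdot 21}{-36 + 21} = -33 + \frac{- \frac{289}{4} + 19 + 42}{-15} = -33 - - \frac{3}{4} = -33 + \frac{3}{4} = - \frac{129}{4}$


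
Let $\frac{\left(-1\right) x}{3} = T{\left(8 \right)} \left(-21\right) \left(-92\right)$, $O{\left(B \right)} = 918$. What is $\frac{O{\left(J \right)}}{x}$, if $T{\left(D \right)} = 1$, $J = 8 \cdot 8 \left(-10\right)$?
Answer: $- \frac{51}{322} \approx -0.15839$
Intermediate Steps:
$J = -640$ ($J = 64 \left(-10\right) = -640$)
$x = -5796$ ($x = - 3 \cdot 1 \left(-21\right) \left(-92\right) = - 3 \left(\left(-21\right) \left(-92\right)\right) = \left(-3\right) 1932 = -5796$)
$\frac{O{\left(J \right)}}{x} = \frac{918}{-5796} = 918 \left(- \frac{1}{5796}\right) = - \frac{51}{322}$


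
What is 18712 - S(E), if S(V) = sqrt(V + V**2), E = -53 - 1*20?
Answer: 18712 - 6*sqrt(146) ≈ 18640.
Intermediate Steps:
E = -73 (E = -53 - 20 = -73)
18712 - S(E) = 18712 - sqrt(-73*(1 - 73)) = 18712 - sqrt(-73*(-72)) = 18712 - sqrt(5256) = 18712 - 6*sqrt(146)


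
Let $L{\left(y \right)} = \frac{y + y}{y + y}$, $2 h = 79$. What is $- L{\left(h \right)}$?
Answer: $-1$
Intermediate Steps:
$h = \frac{79}{2}$ ($h = \frac{1}{2} \cdot 79 = \frac{79}{2} \approx 39.5$)
$L{\left(y \right)} = 1$ ($L{\left(y \right)} = \frac{2 y}{2 y} = 2 y \frac{1}{2 y} = 1$)
$- L{\left(h \right)} = \left(-1\right) 1 = -1$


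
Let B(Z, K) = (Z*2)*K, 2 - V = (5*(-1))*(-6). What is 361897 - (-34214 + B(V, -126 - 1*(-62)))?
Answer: 392527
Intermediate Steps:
V = -28 (V = 2 - 5*(-1)*(-6) = 2 - (-5)*(-6) = 2 - 1*30 = 2 - 30 = -28)
B(Z, K) = 2*K*Z (B(Z, K) = (2*Z)*K = 2*K*Z)
361897 - (-34214 + B(V, -126 - 1*(-62))) = 361897 - (-34214 + 2*(-126 - 1*(-62))*(-28)) = 361897 - (-34214 + 2*(-126 + 62)*(-28)) = 361897 - (-34214 + 2*(-64)*(-28)) = 361897 - (-34214 + 3584) = 361897 - 1*(-30630) = 361897 + 30630 = 392527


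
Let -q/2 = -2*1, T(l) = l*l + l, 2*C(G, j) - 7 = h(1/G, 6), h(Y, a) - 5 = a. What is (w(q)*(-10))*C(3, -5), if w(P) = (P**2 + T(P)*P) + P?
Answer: -9000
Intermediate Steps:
h(Y, a) = 5 + a
C(G, j) = 9 (C(G, j) = 7/2 + (5 + 6)/2 = 7/2 + (1/2)*11 = 7/2 + 11/2 = 9)
T(l) = l + l**2 (T(l) = l**2 + l = l + l**2)
q = 4 (q = -(-4) = -2*(-2) = 4)
w(P) = P + P**2 + P**2*(1 + P) (w(P) = (P**2 + (P*(1 + P))*P) + P = (P**2 + P**2*(1 + P)) + P = P + P**2 + P**2*(1 + P))
(w(q)*(-10))*C(3, -5) = ((4*(1 + 4 + 4*(1 + 4)))*(-10))*9 = ((4*(1 + 4 + 4*5))*(-10))*9 = ((4*(1 + 4 + 20))*(-10))*9 = ((4*25)*(-10))*9 = (100*(-10))*9 = -1000*9 = -9000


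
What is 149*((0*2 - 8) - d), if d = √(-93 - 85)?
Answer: -1192 - 149*I*√178 ≈ -1192.0 - 1987.9*I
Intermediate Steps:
d = I*√178 (d = √(-178) = I*√178 ≈ 13.342*I)
149*((0*2 - 8) - d) = 149*((0*2 - 8) - I*√178) = 149*((0 - 8) - I*√178) = 149*(-8 - I*√178) = -1192 - 149*I*√178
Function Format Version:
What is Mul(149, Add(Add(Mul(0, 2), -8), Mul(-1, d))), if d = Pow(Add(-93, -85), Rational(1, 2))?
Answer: Add(-1192, Mul(-149, I, Pow(178, Rational(1, 2)))) ≈ Add(-1192.0, Mul(-1987.9, I))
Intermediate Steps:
d = Mul(I, Pow(178, Rational(1, 2))) (d = Pow(-178, Rational(1, 2)) = Mul(I, Pow(178, Rational(1, 2))) ≈ Mul(13.342, I))
Mul(149, Add(Add(Mul(0, 2), -8), Mul(-1, d))) = Mul(149, Add(Add(Mul(0, 2), -8), Mul(-1, Mul(I, Pow(178, Rational(1, 2)))))) = Mul(149, Add(Add(0, -8), Mul(-1, I, Pow(178, Rational(1, 2))))) = Mul(149, Add(-8, Mul(-1, I, Pow(178, Rational(1, 2))))) = Add(-1192, Mul(-149, I, Pow(178, Rational(1, 2))))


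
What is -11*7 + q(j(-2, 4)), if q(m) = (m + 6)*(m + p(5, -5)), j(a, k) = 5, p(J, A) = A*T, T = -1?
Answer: 33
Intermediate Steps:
p(J, A) = -A (p(J, A) = A*(-1) = -A)
q(m) = (5 + m)*(6 + m) (q(m) = (m + 6)*(m - 1*(-5)) = (6 + m)*(m + 5) = (6 + m)*(5 + m) = (5 + m)*(6 + m))
-11*7 + q(j(-2, 4)) = -11*7 + (30 + 5² + 11*5) = -77 + (30 + 25 + 55) = -77 + 110 = 33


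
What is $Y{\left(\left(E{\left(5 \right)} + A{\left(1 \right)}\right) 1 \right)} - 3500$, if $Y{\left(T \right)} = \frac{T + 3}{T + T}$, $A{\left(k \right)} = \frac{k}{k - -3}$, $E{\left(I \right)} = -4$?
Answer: $- \frac{34999}{10} \approx -3499.9$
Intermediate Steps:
$A{\left(k \right)} = \frac{k}{3 + k}$ ($A{\left(k \right)} = \frac{k}{k + 3} = \frac{k}{3 + k}$)
$Y{\left(T \right)} = \frac{3 + T}{2 T}$
$Y{\left(\left(E{\left(5 \right)} + A{\left(1 \right)}\right) 1 \right)} - 3500 = \frac{3 + \left(-4 + 1 \frac{1}{3 + 1}\right) 1}{2 \left(-4 + 1 \frac{1}{3 + 1}\right) 1} - 3500 = \frac{3 + \left(-4 + 1 \cdot \frac{1}{4}\right) 1}{2 \left(-4 + 1 \cdot \frac{1}{4}\right) 1} - 3500 = \frac{3 + \left(-4 + \frac{1}{4}\right) 1}{2 \left(-4 + \frac{1}{4}\right) 1} - 3500 = \frac{3 - \frac{15}{4}}{2 \left(\left(- \frac{15}{4}\right) 1\right)} - 3500 = \frac{3 - \frac{15}{4}}{2 \left(- \frac{15}{4}\right)} - 3500 = \frac{1}{2} \left(- \frac{4}{15}\right) \left(- \frac{3}{4}\right) - 3500 = \frac{1}{10} - 3500 = - \frac{34999}{10}$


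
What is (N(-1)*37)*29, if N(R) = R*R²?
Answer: -1073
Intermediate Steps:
N(R) = R³
(N(-1)*37)*29 = ((-1)³*37)*29 = -1*37*29 = -37*29 = -1073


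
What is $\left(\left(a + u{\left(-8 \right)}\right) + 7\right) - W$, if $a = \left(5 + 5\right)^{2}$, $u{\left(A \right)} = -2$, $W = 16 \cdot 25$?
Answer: $-295$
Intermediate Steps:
$W = 400$
$a = 100$ ($a = 10^{2} = 100$)
$\left(\left(a + u{\left(-8 \right)}\right) + 7\right) - W = \left(\left(100 - 2\right) + 7\right) - 400 = \left(98 + 7\right) - 400 = 105 - 400 = -295$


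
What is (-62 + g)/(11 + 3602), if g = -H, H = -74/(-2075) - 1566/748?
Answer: -46518051/2803868650 ≈ -0.016591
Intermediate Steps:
H = -1597049/776050 (H = -74*(-1/2075) - 1566*1/748 = 74/2075 - 783/374 = -1597049/776050 ≈ -2.0579)
g = 1597049/776050 (g = -1*(-1597049/776050) = 1597049/776050 ≈ 2.0579)
(-62 + g)/(11 + 3602) = (-62 + 1597049/776050)/(11 + 3602) = -46518051/776050/3613 = -46518051/776050*1/3613 = -46518051/2803868650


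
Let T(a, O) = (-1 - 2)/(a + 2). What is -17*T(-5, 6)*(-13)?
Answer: 221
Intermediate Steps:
T(a, O) = -3/(2 + a)
-17*T(-5, 6)*(-13) = -(-51)/(2 - 5)*(-13) = -(-51)/(-3)*(-13) = -(-51)*(-1)/3*(-13) = -17*1*(-13) = -17*(-13) = 221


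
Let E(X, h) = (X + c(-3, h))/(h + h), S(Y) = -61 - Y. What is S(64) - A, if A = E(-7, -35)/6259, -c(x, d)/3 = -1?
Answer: -27383127/219065 ≈ -125.00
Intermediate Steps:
c(x, d) = 3 (c(x, d) = -3*(-1) = 3)
E(X, h) = (3 + X)/(2*h) (E(X, h) = (X + 3)/(h + h) = (3 + X)/((2*h)) = (3 + X)*(1/(2*h)) = (3 + X)/(2*h))
A = 2/219065 (A = ((1/2)*(3 - 7)/(-35))/6259 = ((1/2)*(-1/35)*(-4))*(1/6259) = (2/35)*(1/6259) = 2/219065 ≈ 9.1297e-6)
S(64) - A = (-61 - 1*64) - 1*2/219065 = (-61 - 64) - 2/219065 = -125 - 2/219065 = -27383127/219065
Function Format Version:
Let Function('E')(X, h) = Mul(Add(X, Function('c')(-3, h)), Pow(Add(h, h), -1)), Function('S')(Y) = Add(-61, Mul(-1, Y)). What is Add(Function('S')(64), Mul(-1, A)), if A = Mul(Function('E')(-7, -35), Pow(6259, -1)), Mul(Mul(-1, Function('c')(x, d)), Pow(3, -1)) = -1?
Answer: Rational(-27383127, 219065) ≈ -125.00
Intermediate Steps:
Function('c')(x, d) = 3 (Function('c')(x, d) = Mul(-3, -1) = 3)
Function('E')(X, h) = Mul(Rational(1, 2), Pow(h, -1), Add(3, X)) (Function('E')(X, h) = Mul(Add(X, 3), Pow(Add(h, h), -1)) = Mul(Add(3, X), Pow(Mul(2, h), -1)) = Mul(Add(3, X), Mul(Rational(1, 2), Pow(h, -1))) = Mul(Rational(1, 2), Pow(h, -1), Add(3, X)))
A = Rational(2, 219065) (A = Mul(Mul(Rational(1, 2), Pow(-35, -1), Add(3, -7)), Pow(6259, -1)) = Mul(Mul(Rational(1, 2), Rational(-1, 35), -4), Rational(1, 6259)) = Mul(Rational(2, 35), Rational(1, 6259)) = Rational(2, 219065) ≈ 9.1297e-6)
Add(Function('S')(64), Mul(-1, A)) = Add(Add(-61, Mul(-1, 64)), Mul(-1, Rational(2, 219065))) = Add(Add(-61, -64), Rational(-2, 219065)) = Add(-125, Rational(-2, 219065)) = Rational(-27383127, 219065)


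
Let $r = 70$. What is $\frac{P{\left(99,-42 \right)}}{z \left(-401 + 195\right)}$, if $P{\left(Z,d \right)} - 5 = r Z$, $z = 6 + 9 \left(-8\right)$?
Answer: $\frac{6935}{13596} \approx 0.51008$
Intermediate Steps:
$z = -66$ ($z = 6 - 72 = -66$)
$P{\left(Z,d \right)} = 5 + 70 Z$
$\frac{P{\left(99,-42 \right)}}{z \left(-401 + 195\right)} = \frac{5 + 70 \cdot 99}{\left(-66\right) \left(-401 + 195\right)} = \frac{5 + 6930}{\left(-66\right) \left(-206\right)} = \frac{6935}{13596}$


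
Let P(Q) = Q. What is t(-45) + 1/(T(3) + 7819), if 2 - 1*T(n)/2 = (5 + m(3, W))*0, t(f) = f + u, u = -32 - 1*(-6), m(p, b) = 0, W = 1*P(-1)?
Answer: -555432/7823 ≈ -71.000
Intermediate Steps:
W = -1 (W = 1*(-1) = -1)
u = -26 (u = -32 + 6 = -26)
t(f) = -26 + f (t(f) = f - 26 = -26 + f)
T(n) = 4 (T(n) = 4 - 2*(5 + 0)*0 = 4 - 10*0 = 4 - 2*0 = 4 + 0 = 4)
t(-45) + 1/(T(3) + 7819) = (-26 - 45) + 1/(4 + 7819) = -71 + 1/7823 = -555432/7823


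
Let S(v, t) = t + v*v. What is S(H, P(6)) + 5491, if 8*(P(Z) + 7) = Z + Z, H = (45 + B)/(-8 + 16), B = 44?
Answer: 358993/64 ≈ 5609.3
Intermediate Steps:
H = 89/8 (H = (45 + 44)/(-8 + 16) = 89/8 ≈ 11.125)
P(Z) = -7 + Z/4 (P(Z) = -7 + (Z + Z)/8 = -7 + (2*Z)/8 = -7 + Z/4)
S(v, t) = t + v²
S(H, P(6)) + 5491 = ((-7 + (¼)*6) + (89/8)²) + 5491 = ((-7 + 3/2) + 7921/64) + 5491 = (-11/2 + 7921/64) + 5491 = 7569/64 + 5491 = 358993/64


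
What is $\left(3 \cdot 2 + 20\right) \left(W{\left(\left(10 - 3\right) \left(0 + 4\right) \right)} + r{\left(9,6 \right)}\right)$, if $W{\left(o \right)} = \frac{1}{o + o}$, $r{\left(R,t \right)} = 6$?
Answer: $\frac{4381}{28} \approx 156.46$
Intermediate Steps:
$W{\left(o \right)} = \frac{1}{2 o}$
$\left(3 \cdot 2 + 20\right) \left(W{\left(\left(10 - 3\right) \left(0 + 4\right) \right)} + r{\left(9,6 \right)}\right) = \left(3 \cdot 2 + 20\right) \left(\frac{1}{2 \left(10 - 3\right) \left(0 + 4\right)} + 6\right) = \left(6 + 20\right) \left(\frac{1}{2 \cdot 7 \cdot 4} + 6\right) = 26 \left(\frac{1}{2 \cdot 28} + 6\right) = 26 \left(\frac{1}{2} \cdot \frac{1}{28} + 6\right) = 26 \left(\frac{1}{56} + 6\right) = 26 \cdot \frac{337}{56} = \frac{4381}{28}$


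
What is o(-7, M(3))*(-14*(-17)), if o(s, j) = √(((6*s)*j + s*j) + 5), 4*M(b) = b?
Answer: 119*I*√127 ≈ 1341.1*I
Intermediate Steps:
M(b) = b/4
o(s, j) = √(5 + 7*j*s) (o(s, j) = √((6*j*s + j*s) + 5) = √(7*j*s + 5) = √(5 + 7*j*s))
o(-7, M(3))*(-14*(-17)) = √(5 + 7*((¼)*3)*(-7))*(-14*(-17)) = √(5 + 7*(¾)*(-7))*238 = √(5 - 147/4)*238 = √(-127/4)*238 = (I*√127/2)*238 = 119*I*√127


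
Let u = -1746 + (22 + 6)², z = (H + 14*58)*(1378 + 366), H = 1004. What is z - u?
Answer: 3168066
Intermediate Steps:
z = 3167104 (z = (1004 + 14*58)*(1378 + 366) = (1004 + 812)*1744 = 1816*1744 = 3167104)
u = -962 (u = -1746 + 28² = -1746 + 784 = -962)
z - u = 3167104 - 1*(-962) = 3167104 + 962 = 3168066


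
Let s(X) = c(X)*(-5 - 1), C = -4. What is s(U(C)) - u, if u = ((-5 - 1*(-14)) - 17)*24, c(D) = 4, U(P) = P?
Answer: 168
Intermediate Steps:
s(X) = -24 (s(X) = 4*(-5 - 1) = 4*(-6) = -24)
u = -192 (u = ((-5 + 14) - 17)*24 = (9 - 17)*24 = -8*24 = -192)
s(U(C)) - u = -24 - 1*(-192) = -24 + 192 = 168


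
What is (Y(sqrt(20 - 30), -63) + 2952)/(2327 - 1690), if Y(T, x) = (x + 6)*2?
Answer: 2838/637 ≈ 4.4553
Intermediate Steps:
Y(T, x) = 12 + 2*x (Y(T, x) = (6 + x)*2 = 12 + 2*x)
(Y(sqrt(20 - 30), -63) + 2952)/(2327 - 1690) = ((12 + 2*(-63)) + 2952)/(2327 - 1690) = ((12 - 126) + 2952)/637 = (-114 + 2952)*(1/637) = 2838*(1/637) = 2838/637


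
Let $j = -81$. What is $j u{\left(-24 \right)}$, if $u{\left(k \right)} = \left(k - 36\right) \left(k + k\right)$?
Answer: $-233280$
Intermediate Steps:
$u{\left(k \right)} = 2 k \left(-36 + k\right)$ ($u{\left(k \right)} = \left(-36 + k\right) 2 k = 2 k \left(-36 + k\right)$)
$j u{\left(-24 \right)} = - 81 \cdot 2 \left(-24\right) \left(-36 - 24\right) = - 81 \cdot 2 \left(-24\right) \left(-60\right) = \left(-81\right) 2880 = -233280$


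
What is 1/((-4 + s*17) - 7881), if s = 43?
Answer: -1/7154 ≈ -0.00013978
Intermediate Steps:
1/((-4 + s*17) - 7881) = 1/((-4 + 43*17) - 7881) = 1/((-4 + 731) - 7881) = 1/(727 - 7881) = 1/(-7154) = -1/7154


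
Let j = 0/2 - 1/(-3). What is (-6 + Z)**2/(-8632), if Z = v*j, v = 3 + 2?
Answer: -13/5976 ≈ -0.0021754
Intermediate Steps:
v = 5
j = 1/3 (j = 0*(1/2) - 1*(-1/3) = 0 + 1/3 = 1/3 ≈ 0.33333)
Z = 5/3 (Z = 5*(1/3) = 5/3 ≈ 1.6667)
(-6 + Z)**2/(-8632) = (-6 + 5/3)**2/(-8632) = (-13/3)**2*(-1/8632) = (169/9)*(-1/8632) = -13/5976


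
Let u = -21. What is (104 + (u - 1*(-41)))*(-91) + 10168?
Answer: -1116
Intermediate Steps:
(104 + (u - 1*(-41)))*(-91) + 10168 = (104 + (-21 - 1*(-41)))*(-91) + 10168 = (104 + (-21 + 41))*(-91) + 10168 = (104 + 20)*(-91) + 10168 = 124*(-91) + 10168 = -11284 + 10168 = -1116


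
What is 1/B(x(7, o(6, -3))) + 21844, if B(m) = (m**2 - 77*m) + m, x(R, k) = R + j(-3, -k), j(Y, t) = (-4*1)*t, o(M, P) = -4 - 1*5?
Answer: 66514981/3045 ≈ 21844.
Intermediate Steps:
o(M, P) = -9 (o(M, P) = -4 - 5 = -9)
j(Y, t) = -4*t
x(R, k) = R + 4*k (x(R, k) = R - (-4)*k = R + 4*k)
B(m) = m**2 - 76*m
1/B(x(7, o(6, -3))) + 21844 = 1/((7 + 4*(-9))*(-76 + (7 + 4*(-9)))) + 21844 = 1/((7 - 36)*(-76 + (7 - 36))) + 21844 = 1/(-29*(-76 - 29)) + 21844 = 1/(-29*(-105)) + 21844 = 1/3045 + 21844 = 66514981/3045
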